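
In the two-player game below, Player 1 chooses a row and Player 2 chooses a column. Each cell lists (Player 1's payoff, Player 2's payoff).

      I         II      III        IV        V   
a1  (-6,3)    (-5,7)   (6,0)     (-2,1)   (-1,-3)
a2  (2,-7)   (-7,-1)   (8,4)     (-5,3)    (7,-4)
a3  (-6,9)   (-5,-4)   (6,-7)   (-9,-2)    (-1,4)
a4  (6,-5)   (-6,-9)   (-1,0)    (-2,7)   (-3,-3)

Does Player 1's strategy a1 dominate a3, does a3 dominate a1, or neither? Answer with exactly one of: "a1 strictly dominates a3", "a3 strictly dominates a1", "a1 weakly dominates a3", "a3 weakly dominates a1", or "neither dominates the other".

a1's payoffs vs a3's, by Player 2's action — I: -6=-6, II: -5=-5, III: 6=6, IV: -2>-9, V: -1=-1.
a1 is at least as good everywhere and strictly better somewhere (tied only at I, II, III, V), so a1 weakly but not strictly dominates a3.

a1 weakly dominates a3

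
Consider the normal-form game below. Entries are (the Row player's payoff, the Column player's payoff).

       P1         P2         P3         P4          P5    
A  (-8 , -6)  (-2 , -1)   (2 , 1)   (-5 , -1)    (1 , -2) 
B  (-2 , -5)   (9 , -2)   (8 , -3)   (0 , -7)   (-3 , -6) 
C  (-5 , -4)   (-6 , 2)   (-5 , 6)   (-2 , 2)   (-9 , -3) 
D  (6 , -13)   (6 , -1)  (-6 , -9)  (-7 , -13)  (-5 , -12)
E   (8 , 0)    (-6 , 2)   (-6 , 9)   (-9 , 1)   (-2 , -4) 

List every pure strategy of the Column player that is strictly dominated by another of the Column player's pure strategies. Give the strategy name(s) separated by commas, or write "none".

P1 is strictly dominated by P2 (A: -1>-6, B: -2>-5, C: 2>-4, D: -1>-13, E: 2>0).
Nothing dominates P2: P1 at A (-1>-6); P3 at B (-2>-3); P4 at A (-1=-1); P5 at A (-1>-2).
Nothing dominates P3: P1 at A (1>-6); P2 at A (1>-1); P4 at A (1>-1); P5 at A (1>-2).
P4 is strictly dominated by P3 (A: 1>-1, B: -3>-7, C: 6>2, D: -9>-13, E: 9>1).
P5 is strictly dominated by P2 (A: -1>-2, B: -2>-6, C: 2>-3, D: -1>-12, E: 2>-4).

P1, P4, P5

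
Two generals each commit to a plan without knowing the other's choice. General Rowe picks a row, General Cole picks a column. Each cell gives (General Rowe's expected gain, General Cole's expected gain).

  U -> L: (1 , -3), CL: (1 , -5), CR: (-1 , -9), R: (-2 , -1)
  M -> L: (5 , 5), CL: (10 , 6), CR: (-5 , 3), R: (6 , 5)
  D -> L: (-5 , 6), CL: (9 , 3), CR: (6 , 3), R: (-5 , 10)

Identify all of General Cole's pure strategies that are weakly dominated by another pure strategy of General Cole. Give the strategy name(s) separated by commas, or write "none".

L, CR

L is weakly dominated by R (U: -1>-3, M: 5=5, D: 10>6).
Nothing dominates CL: L at M (6>5); CR at U (-5>-9); R at M (6>5).
CR: dominated, since L does at least as well everywhere (U: -3>-9, M: 5>3, D: 6>3).
R is not dominated — it holds its own against L at U (-1>-3); CL at U (-1>-5); CR at U (-1>-9).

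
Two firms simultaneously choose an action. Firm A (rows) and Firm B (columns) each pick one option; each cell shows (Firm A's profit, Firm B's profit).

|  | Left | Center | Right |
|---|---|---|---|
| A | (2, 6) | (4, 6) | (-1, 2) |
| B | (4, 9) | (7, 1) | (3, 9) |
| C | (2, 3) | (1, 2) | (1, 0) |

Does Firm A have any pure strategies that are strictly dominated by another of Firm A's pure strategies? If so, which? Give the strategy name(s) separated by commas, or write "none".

A, C

A: dominated, since B does at least as well everywhere (Left: 4>2, Center: 7>4, Right: 3>-1).
B: no other strategy beats it everywhere (A at Left (4>2); C at Left (4>2)).
C: dominated, since B does at least as well everywhere (Left: 4>2, Center: 7>1, Right: 3>1).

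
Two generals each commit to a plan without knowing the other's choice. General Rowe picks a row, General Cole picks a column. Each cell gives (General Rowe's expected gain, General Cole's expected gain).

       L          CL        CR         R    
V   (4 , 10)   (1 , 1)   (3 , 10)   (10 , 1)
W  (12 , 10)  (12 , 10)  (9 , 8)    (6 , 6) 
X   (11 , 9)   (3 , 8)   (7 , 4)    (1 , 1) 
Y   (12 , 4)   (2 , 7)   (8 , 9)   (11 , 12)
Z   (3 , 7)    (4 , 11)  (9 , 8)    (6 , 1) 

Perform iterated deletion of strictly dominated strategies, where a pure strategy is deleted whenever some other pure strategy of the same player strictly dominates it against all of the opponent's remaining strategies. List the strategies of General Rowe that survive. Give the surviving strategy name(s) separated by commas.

W, Y, Z

General Rowe's strategy V is strictly dominated by Y (L: 12>4, CL: 2>1, CR: 8>3, R: 11>10) and is removed.
General Rowe's strategy X is strictly dominated by W (L: 12>11, CL: 12>3, CR: 9>7, R: 6>1) and is removed.
Among the remaining strategies, none is strictly dominated by another pure strategy of the same player, so the elimination stops.
Surviving strategies — General Rowe: {W, Y, Z}; General Cole: {L, CL, CR, R}.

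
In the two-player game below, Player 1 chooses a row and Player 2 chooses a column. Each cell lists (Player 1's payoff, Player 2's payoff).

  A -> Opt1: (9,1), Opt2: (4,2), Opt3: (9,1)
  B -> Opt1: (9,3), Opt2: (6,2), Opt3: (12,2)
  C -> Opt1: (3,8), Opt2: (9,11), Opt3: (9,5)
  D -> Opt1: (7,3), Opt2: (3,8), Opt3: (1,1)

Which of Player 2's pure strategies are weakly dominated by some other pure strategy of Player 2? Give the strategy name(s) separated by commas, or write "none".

Opt3

Opt1 is not dominated — it holds its own against Opt2 at B (3>2); Opt3 at B (3>2).
Nothing dominates Opt2: Opt1 at A (2>1); Opt3 at A (2>1).
Opt3: dominated, since Opt1 does at least as well everywhere (A: 1=1, B: 3>2, C: 8>5, D: 3>1).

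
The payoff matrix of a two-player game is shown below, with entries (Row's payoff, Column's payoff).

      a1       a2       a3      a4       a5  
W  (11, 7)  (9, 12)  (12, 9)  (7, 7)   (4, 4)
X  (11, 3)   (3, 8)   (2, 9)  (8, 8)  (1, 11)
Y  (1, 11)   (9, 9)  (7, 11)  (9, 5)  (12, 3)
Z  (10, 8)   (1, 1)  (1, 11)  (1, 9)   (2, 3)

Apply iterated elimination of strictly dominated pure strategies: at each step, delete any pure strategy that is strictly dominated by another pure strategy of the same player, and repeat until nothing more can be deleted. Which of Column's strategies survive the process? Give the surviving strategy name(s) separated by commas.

a1, a2, a3, a5

Row's strategy Z is strictly dominated by W (a1: 11>10, a2: 9>1, a3: 12>1, a4: 7>1, a5: 4>2) and is removed.
Column's strategy a4 is strictly dominated by a3 (W: 9>7, X: 9>8, Y: 11>5) and is removed.
Among the remaining strategies, none is strictly dominated by another pure strategy of the same player, so the elimination stops.
Surviving strategies — Row: {W, X, Y}; Column: {a1, a2, a3, a5}.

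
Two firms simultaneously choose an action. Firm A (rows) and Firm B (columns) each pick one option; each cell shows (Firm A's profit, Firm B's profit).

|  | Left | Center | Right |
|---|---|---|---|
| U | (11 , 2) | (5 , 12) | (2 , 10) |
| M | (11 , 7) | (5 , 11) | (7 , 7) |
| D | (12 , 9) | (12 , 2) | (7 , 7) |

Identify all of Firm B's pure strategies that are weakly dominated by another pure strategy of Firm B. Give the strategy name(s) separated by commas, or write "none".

Nothing dominates Left: Center at D (9>2); Right at D (9>7).
Nothing dominates Center: Left at U (12>2); Right at U (12>10).
Right: no other strategy beats it everywhere (Left at U (10>2); Center at D (7>2)).

none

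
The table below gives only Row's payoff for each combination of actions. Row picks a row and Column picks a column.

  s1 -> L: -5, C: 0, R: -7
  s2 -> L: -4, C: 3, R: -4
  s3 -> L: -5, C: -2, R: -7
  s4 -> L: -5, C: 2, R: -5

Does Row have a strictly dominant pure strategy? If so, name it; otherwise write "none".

s2 vs s1: L: -4>-5, C: 3>0, R: -4>-7.
s2 vs s3: L: -4>-5, C: 3>-2, R: -4>-7.
s2 vs s4: L: -4>-5, C: 3>2, R: -4>-5.
s2 strictly beats every other strategy against every opponent action, so it is strictly dominant.

s2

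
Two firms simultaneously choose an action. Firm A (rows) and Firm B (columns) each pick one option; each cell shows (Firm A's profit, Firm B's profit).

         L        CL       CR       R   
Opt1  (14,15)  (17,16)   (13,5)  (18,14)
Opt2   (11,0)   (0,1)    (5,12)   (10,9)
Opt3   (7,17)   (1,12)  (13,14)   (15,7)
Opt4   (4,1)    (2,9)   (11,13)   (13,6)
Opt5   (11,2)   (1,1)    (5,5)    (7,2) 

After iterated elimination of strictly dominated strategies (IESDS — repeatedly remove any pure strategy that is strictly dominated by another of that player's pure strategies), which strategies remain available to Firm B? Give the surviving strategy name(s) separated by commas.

CL

Row Opt2 is eliminated: Opt1 beats it against every remaining column (L: 14>11, CL: 17>0, CR: 13>5, R: 18>10).
Row Opt4 is eliminated: Opt1 beats it against every remaining column (L: 14>4, CL: 17>2, CR: 13>11, R: 18>13).
For Firm A, Opt1 strictly dominates Opt5 on the remaining columns (L: 14>11, CL: 17>1, CR: 13>5, R: 18>7); eliminate Opt5.
Column CR is eliminated: L beats it against every remaining row (Opt1: 15>5, Opt3: 17>14).
For Firm A, Opt1 strictly dominates Opt3 on the remaining columns (L: 14>7, CL: 17>1, R: 18>15); eliminate Opt3.
Firm B's strategy L is strictly dominated by CL (Opt1: 16>15) and is removed.
Firm B's strategy R is strictly dominated by CL (Opt1: 16>14) and is removed.
Among the remaining strategies, none is strictly dominated by another pure strategy of the same player, so the elimination stops.
Surviving strategies — Firm A: {Opt1}; Firm B: {CL}.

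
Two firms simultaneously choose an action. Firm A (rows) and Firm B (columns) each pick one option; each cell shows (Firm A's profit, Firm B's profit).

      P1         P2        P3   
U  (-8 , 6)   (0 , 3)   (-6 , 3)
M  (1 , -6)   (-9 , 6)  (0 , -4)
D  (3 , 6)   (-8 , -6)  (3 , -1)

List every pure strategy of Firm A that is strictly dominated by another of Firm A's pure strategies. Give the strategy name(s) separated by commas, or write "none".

M

Nothing dominates U: M at P2 (0>-9); D at P2 (0>-8).
D strictly dominates M — P1: 3>1, P2: -8>-9, P3: 3>0.
D is not dominated — it holds its own against U at P1 (3>-8); M at P1 (3>1).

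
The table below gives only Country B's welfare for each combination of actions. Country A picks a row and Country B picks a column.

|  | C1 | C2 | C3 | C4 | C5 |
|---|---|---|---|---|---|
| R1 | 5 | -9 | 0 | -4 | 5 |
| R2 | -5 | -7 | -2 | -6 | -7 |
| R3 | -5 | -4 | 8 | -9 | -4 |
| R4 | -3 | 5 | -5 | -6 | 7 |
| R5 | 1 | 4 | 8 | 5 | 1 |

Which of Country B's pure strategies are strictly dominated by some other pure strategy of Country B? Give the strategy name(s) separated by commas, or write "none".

C4

C1 is not dominated — it holds its own against C2 at R1 (5>-9); C3 at R1 (5>0); C4 at R1 (5>-4); C5 at R1 (5=5).
Nothing dominates C2: C1 at R3 (-4>-5); C3 at R4 (5>-5); C4 at R3 (-4>-9); C5 at R2 (-7=-7).
Nothing dominates C3: C1 at R2 (-2>-5); C2 at R1 (0>-9); C4 at R1 (0>-4); C5 at R2 (-2>-7).
C3 strictly dominates C4 — R1: 0>-4, R2: -2>-6, R3: 8>-9, R4: -5>-6, R5: 8>5.
C5: no other strategy beats it everywhere (C1 at R1 (5=5); C2 at R1 (5>-9); C3 at R1 (5>0); C4 at R1 (5>-4)).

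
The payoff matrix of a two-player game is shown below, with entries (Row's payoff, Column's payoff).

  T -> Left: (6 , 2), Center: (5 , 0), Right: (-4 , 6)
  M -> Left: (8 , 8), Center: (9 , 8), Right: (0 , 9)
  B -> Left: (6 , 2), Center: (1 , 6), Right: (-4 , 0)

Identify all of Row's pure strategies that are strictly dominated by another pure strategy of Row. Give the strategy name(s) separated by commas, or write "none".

T, B

T is strictly dominated by M (Left: 8>6, Center: 9>5, Right: 0>-4).
M: no other strategy beats it everywhere (T at Left (8>6); B at Left (8>6)).
B: dominated, since M does at least as well everywhere (Left: 8>6, Center: 9>1, Right: 0>-4).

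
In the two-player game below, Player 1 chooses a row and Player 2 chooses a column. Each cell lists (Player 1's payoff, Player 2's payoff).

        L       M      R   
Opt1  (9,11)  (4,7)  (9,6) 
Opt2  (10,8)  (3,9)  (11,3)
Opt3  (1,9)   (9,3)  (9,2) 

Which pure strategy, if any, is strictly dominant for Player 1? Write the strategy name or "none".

Opt1 fails to dominate Opt2 at L (9<10).
Opt2 fails to dominate Opt1 at M (3<4).
Opt3 fails to dominate Opt1 at L (1<9).
No single strategy dominates all the others.

none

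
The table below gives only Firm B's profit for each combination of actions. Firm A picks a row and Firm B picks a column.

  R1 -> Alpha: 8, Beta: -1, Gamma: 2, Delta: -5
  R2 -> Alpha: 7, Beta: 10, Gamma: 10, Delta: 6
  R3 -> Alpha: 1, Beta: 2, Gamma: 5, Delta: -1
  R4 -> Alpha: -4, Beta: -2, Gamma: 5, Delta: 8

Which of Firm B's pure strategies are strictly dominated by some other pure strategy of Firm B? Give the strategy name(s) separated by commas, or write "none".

Alpha: no other strategy beats it everywhere (Beta at R1 (8>-1); Gamma at R1 (8>2); Delta at R1 (8>-5)).
Beta: no other strategy beats it everywhere (Alpha at R2 (10>7); Gamma at R2 (10=10); Delta at R1 (-1>-5)).
Gamma: no other strategy beats it everywhere (Alpha at R2 (10>7); Beta at R1 (2>-1); Delta at R1 (2>-5)).
Delta is not dominated — it holds its own against Alpha at R4 (8>-4); Beta at R4 (8>-2); Gamma at R4 (8>5).

none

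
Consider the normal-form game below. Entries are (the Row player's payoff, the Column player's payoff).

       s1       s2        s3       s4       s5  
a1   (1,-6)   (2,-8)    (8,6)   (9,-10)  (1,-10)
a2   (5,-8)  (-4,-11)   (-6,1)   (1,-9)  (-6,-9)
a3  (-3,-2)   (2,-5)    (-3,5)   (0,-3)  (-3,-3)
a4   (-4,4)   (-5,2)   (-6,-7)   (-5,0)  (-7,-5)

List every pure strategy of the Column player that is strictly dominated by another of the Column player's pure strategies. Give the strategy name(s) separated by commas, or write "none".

Nothing dominates s1: s2 at a1 (-6>-8); s3 at a4 (4>-7); s4 at a1 (-6>-10); s5 at a1 (-6>-10).
s2 is strictly dominated by s1 (a1: -6>-8, a2: -8>-11, a3: -2>-5, a4: 4>2).
s3 is not dominated — it holds its own against s1 at a1 (6>-6); s2 at a1 (6>-8); s4 at a1 (6>-10); s5 at a1 (6>-10).
s4 is strictly dominated by s1 (a1: -6>-10, a2: -8>-9, a3: -2>-3, a4: 4>0).
s1 strictly dominates s5 — a1: -6>-10, a2: -8>-9, a3: -2>-3, a4: 4>-5.

s2, s4, s5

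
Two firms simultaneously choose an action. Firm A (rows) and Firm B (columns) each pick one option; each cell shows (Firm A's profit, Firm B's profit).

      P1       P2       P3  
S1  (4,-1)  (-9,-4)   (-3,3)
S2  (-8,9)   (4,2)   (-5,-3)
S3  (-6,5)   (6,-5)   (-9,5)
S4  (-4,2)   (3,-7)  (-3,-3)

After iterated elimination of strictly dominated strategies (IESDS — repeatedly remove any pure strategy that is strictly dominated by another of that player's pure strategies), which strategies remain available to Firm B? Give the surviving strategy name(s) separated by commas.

Column P2 is eliminated: P1 beats it against every remaining row (S1: -1>-4, S2: 9>2, S3: 5>-5, S4: 2>-7).
Firm A's strategy S2 is strictly dominated by S1 (P1: 4>-8, P3: -3>-5) and is removed.
Firm A's strategy S3 is strictly dominated by S1 (P1: 4>-6, P3: -3>-9) and is removed.
Among the remaining strategies, none is strictly dominated by another pure strategy of the same player, so the elimination stops.
Surviving strategies — Firm A: {S1, S4}; Firm B: {P1, P3}.

P1, P3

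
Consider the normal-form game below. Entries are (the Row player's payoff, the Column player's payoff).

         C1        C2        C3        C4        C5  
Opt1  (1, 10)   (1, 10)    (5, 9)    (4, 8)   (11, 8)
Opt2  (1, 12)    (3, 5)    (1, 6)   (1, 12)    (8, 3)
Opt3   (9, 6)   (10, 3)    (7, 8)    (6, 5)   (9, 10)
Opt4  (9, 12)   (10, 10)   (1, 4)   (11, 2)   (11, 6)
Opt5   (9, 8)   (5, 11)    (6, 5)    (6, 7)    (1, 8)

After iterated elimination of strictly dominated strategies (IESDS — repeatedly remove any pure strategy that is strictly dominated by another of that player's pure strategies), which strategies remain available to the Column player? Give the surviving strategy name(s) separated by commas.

C1, C2, C3, C5

Row Opt2 is eliminated: Opt3 beats it against every remaining column (C1: 9>1, C2: 10>3, C3: 7>1, C4: 6>1, C5: 9>8).
The Column player's strategy C4 is strictly dominated by C1 (Opt1: 10>8, Opt3: 6>5, Opt4: 12>2, Opt5: 8>7) and is removed.
Among the remaining strategies, none is strictly dominated by another pure strategy of the same player, so the elimination stops.
Surviving strategies — the Row player: {Opt1, Opt3, Opt4, Opt5}; the Column player: {C1, C2, C3, C5}.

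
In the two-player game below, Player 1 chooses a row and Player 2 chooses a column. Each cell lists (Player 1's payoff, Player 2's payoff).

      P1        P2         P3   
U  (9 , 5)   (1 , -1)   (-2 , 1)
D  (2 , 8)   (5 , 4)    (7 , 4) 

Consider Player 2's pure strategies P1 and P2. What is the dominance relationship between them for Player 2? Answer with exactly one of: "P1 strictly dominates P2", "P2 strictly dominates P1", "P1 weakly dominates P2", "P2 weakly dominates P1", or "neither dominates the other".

P1 strictly dominates P2

P1's payoffs vs P2's, by Player 1's action — U: 5>-1, D: 8>4.
P1 gives a strictly higher payoff against every action of Player 1, so P1 strictly dominates P2.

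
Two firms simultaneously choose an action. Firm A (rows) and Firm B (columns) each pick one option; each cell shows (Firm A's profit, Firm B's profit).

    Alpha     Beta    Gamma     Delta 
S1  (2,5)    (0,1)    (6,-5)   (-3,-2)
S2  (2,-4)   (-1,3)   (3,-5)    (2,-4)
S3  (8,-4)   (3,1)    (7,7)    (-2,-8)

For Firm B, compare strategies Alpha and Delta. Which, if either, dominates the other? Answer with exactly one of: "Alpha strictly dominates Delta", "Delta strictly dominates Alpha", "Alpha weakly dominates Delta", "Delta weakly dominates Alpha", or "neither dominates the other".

Alpha weakly dominates Delta

Alpha's payoffs vs Delta's, by Firm A's action — S1: 5>-2, S2: -4=-4, S3: -4>-8.
Alpha is at least as good everywhere and strictly better somewhere (tied only at S2), so Alpha weakly but not strictly dominates Delta.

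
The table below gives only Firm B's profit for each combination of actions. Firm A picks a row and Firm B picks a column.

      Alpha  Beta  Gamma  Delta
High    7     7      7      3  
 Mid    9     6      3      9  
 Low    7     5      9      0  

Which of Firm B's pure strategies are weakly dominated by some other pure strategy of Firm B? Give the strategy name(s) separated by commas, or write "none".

Alpha: no other strategy beats it everywhere (Beta at Mid (9>6); Gamma at Mid (9>3); Delta at High (7>3)).
Alpha weakly dominates Beta — High: 7=7, Mid: 9>6, Low: 7>5.
Gamma: no other strategy beats it everywhere (Alpha at Low (9>7); Beta at Low (9>5); Delta at High (7>3)).
Alpha weakly dominates Delta — High: 7>3, Mid: 9=9, Low: 7>0.

Beta, Delta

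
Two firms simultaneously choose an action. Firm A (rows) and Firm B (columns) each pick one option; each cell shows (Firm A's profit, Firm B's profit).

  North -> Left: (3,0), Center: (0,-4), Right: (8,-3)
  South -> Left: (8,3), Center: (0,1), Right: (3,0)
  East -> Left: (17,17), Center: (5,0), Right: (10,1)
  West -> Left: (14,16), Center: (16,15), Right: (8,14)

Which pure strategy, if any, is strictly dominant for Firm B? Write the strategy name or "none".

Left

Left vs Center: North: 0>-4, South: 3>1, East: 17>0, West: 16>15.
Left vs Right: North: 0>-3, South: 3>0, East: 17>1, West: 16>14.
Left strictly beats every other strategy against every opponent action, so it is strictly dominant.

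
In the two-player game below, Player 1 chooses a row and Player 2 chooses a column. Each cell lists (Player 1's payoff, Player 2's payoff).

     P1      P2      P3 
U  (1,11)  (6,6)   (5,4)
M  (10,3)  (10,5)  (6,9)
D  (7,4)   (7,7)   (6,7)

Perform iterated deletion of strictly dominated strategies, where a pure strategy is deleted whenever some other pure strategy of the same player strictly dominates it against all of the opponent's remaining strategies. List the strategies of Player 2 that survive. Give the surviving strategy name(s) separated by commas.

P2, P3

Player 1's strategy U is strictly dominated by M (P1: 10>1, P2: 10>6, P3: 6>5) and is removed.
Column P1 is eliminated: P2 beats it against every remaining row (M: 5>3, D: 7>4).
Among the remaining strategies, none is strictly dominated by another pure strategy of the same player, so the elimination stops.
Surviving strategies — Player 1: {M, D}; Player 2: {P2, P3}.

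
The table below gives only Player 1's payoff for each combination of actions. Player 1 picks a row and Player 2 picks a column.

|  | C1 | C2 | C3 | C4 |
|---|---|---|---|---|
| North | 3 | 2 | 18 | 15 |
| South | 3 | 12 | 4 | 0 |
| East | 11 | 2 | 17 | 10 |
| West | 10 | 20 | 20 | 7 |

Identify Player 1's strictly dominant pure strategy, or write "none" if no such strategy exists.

none

North fails to dominate South at C1 (3=3).
South fails to dominate North at C1 (3=3).
East fails to dominate North at C2 (2=2).
West fails to dominate North at C4 (7<15).
No single strategy dominates all the others.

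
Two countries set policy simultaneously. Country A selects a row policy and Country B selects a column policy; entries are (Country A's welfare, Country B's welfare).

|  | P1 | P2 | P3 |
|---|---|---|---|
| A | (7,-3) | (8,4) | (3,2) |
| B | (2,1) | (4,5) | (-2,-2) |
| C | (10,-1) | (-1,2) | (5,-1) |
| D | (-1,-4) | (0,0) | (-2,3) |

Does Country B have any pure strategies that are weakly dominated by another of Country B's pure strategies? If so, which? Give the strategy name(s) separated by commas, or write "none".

P1: dominated, since P2 does at least as well everywhere (A: 4>-3, B: 5>1, C: 2>-1, D: 0>-4).
P2: no other strategy beats it everywhere (P1 at A (4>-3); P3 at A (4>2)).
P3: no other strategy beats it everywhere (P1 at A (2>-3); P2 at D (3>0)).

P1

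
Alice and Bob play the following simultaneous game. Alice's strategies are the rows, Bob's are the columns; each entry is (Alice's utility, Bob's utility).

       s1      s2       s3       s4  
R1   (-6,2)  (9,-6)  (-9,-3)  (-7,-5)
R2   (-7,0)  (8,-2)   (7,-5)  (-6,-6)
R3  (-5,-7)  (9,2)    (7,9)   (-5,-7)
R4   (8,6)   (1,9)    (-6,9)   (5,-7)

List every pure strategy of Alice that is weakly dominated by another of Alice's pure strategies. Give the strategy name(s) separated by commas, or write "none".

R3 weakly dominates R1 — s1: -5>-6, s2: 9=9, s3: 7>-9, s4: -5>-7.
R2: dominated, since R3 does at least as well everywhere (s1: -5>-7, s2: 9>8, s3: 7=7, s4: -5>-6).
R3 is not dominated — it holds its own against R1 at s1 (-5>-6); R2 at s1 (-5>-7); R4 at s2 (9>1).
R4: no other strategy beats it everywhere (R1 at s1 (8>-6); R2 at s1 (8>-7); R3 at s1 (8>-5)).

R1, R2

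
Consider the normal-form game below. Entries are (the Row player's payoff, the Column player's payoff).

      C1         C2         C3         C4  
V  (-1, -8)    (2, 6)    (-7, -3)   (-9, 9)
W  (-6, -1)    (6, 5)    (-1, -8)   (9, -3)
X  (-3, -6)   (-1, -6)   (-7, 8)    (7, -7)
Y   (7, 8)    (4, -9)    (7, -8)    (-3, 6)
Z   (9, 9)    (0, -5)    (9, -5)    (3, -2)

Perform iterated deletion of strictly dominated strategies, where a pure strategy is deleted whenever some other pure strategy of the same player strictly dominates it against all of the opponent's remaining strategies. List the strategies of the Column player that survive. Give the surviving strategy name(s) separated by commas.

The Row player's strategy V is strictly dominated by Y (C1: 7>-1, C2: 4>2, C3: 7>-7, C4: -3>-9) and is removed.
The Column player's strategy C4 is strictly dominated by C1 (W: -1>-3, X: -6>-7, Y: 8>6, Z: 9>-2) and is removed.
The Row player's strategy X is strictly dominated by Y (C1: 7>-3, C2: 4>-1, C3: 7>-7) and is removed.
The Column player's strategy C3 is strictly dominated by C1 (W: -1>-8, Y: 8>-8, Z: 9>-5) and is removed.
Among the remaining strategies, none is strictly dominated by another pure strategy of the same player, so the elimination stops.
Surviving strategies — the Row player: {W, Y, Z}; the Column player: {C1, C2}.

C1, C2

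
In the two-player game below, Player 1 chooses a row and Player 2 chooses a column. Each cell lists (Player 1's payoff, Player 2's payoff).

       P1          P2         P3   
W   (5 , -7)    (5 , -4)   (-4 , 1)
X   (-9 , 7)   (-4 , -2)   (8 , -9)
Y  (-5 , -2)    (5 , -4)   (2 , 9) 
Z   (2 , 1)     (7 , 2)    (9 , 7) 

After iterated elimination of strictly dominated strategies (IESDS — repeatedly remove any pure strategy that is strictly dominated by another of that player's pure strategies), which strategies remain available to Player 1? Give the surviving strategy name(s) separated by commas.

Z

For Player 1, Z strictly dominates X on the remaining columns (P1: 2>-9, P2: 7>-4, P3: 9>8); eliminate X.
For Player 1, Z strictly dominates Y on the remaining columns (P1: 2>-5, P2: 7>5, P3: 9>2); eliminate Y.
Column P1 is eliminated: P2 beats it against every remaining row (W: -4>-7, Z: 2>1).
For Player 1, Z strictly dominates W on the remaining columns (P2: 7>5, P3: 9>-4); eliminate W.
Player 2's strategy P2 is strictly dominated by P3 (Z: 7>2) and is removed.
Among the remaining strategies, none is strictly dominated by another pure strategy of the same player, so the elimination stops.
Surviving strategies — Player 1: {Z}; Player 2: {P3}.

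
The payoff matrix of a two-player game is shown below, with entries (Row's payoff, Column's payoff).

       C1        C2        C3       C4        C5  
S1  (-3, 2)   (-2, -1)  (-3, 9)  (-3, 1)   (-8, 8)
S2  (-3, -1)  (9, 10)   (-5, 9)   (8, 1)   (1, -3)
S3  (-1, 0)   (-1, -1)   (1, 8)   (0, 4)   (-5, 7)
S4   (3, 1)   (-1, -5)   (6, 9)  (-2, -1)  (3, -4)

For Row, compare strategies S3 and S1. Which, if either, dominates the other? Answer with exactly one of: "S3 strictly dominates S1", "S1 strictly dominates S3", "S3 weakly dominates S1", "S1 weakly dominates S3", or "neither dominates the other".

S3 strictly dominates S1

Compare S3 to S1 across each choice by Column: C1: -1>-3, C2: -1>-2, C3: 1>-3, C4: 0>-3, C5: -5>-8.
Every comparison favours S3, so S3 strictly dominates S1.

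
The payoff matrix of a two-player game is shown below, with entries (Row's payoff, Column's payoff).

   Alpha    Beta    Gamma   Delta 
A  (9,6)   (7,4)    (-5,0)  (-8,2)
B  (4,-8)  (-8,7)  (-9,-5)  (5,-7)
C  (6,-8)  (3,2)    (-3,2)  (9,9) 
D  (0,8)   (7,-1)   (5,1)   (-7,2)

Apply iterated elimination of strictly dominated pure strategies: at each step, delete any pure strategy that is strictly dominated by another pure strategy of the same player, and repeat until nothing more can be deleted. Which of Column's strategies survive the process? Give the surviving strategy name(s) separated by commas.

Alpha, Beta, Delta

For Row, C strictly dominates B on the remaining columns (Alpha: 6>4, Beta: 3>-8, Gamma: -3>-9, Delta: 9>5); eliminate B.
Column's strategy Gamma is strictly dominated by Delta (A: 2>0, C: 9>2, D: 2>1) and is removed.
Among the remaining strategies, none is strictly dominated by another pure strategy of the same player, so the elimination stops.
Surviving strategies — Row: {A, C, D}; Column: {Alpha, Beta, Delta}.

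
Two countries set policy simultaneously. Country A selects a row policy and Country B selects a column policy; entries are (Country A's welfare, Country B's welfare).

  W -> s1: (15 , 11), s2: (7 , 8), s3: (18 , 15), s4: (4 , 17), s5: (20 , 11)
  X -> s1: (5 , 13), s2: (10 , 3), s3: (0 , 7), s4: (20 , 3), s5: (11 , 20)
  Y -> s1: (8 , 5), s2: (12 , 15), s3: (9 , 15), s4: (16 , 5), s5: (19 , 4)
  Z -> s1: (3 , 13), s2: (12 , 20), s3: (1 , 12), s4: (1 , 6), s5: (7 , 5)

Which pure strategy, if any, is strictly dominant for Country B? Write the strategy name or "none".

none

s1 fails to dominate s2 at Y (5<15).
s2 fails to dominate s1 at W (8<11).
s3 fails to dominate s1 at X (7<13).
s4 fails to dominate s1 at X (3<13).
s5 fails to dominate s1 at W (11=11).
No single strategy dominates all the others.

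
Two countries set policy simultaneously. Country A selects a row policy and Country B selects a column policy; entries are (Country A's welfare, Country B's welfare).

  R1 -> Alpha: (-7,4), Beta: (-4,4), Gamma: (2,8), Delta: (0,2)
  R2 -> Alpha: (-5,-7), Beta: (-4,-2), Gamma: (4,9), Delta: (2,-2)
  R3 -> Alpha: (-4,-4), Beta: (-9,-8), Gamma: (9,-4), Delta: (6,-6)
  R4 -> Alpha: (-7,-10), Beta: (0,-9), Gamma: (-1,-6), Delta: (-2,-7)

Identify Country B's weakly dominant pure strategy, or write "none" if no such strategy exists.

Gamma

Gamma vs Alpha: R1: 8>4, R2: 9>-7, R3: -4=-4, R4: -6>-10.
Gamma vs Beta: R1: 8>4, R2: 9>-2, R3: -4>-8, R4: -6>-9.
Gamma vs Delta: R1: 8>2, R2: 9>-2, R3: -4>-6, R4: -6>-7.
Gamma is at least as good as every other strategy against every opponent action, so it is weakly dominant.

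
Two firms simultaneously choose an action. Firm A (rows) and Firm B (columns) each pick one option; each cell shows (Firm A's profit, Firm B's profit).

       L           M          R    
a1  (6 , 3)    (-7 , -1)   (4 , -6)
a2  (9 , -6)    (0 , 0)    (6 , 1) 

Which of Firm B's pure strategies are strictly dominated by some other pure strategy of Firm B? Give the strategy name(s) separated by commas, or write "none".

none

L: no other strategy beats it everywhere (M at a1 (3>-1); R at a1 (3>-6)).
M: no other strategy beats it everywhere (L at a2 (0>-6); R at a1 (-1>-6)).
Nothing dominates R: L at a2 (1>-6); M at a2 (1>0).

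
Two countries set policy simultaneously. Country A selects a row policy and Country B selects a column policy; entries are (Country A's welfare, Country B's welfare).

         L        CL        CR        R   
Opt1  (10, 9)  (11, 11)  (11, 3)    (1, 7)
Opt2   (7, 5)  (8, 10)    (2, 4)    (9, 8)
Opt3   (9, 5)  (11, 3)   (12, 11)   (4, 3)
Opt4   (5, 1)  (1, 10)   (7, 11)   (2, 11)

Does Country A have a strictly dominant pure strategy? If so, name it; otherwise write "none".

none

Opt1 fails to dominate Opt2 at R (1<9).
Opt2 fails to dominate Opt1 at L (7<10).
Opt3 fails to dominate Opt1 at L (9<10).
Opt4 fails to dominate Opt1 at L (5<10).
No single strategy dominates all the others.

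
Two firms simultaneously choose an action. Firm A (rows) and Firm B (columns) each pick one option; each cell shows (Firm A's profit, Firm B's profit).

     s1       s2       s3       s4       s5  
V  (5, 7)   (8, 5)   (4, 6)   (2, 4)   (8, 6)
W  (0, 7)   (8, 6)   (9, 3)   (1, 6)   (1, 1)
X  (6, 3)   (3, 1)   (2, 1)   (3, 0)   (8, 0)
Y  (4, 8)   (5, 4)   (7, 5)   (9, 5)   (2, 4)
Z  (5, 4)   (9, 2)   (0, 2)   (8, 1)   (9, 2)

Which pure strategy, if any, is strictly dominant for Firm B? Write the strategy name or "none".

s1

s1 vs s2: V: 7>5, W: 7>6, X: 3>1, Y: 8>4, Z: 4>2.
s1 vs s3: V: 7>6, W: 7>3, X: 3>1, Y: 8>5, Z: 4>2.
s1 vs s4: V: 7>4, W: 7>6, X: 3>0, Y: 8>5, Z: 4>1.
s1 vs s5: V: 7>6, W: 7>1, X: 3>0, Y: 8>4, Z: 4>2.
s1 strictly beats every other strategy against every opponent action, so it is strictly dominant.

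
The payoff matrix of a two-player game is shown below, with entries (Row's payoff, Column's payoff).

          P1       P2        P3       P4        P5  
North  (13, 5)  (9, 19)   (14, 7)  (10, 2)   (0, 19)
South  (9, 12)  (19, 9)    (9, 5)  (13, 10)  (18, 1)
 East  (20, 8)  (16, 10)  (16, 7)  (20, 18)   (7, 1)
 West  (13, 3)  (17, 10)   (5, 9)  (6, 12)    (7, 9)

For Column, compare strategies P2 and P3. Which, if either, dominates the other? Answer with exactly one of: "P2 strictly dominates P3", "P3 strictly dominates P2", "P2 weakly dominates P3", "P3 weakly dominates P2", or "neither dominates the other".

Compare P2 to P3 across every action of Row: North: 19>7, South: 9>5, East: 10>7, West: 10>9.
P2 gives a strictly higher payoff against every action of Row, so P2 strictly dominates P3.

P2 strictly dominates P3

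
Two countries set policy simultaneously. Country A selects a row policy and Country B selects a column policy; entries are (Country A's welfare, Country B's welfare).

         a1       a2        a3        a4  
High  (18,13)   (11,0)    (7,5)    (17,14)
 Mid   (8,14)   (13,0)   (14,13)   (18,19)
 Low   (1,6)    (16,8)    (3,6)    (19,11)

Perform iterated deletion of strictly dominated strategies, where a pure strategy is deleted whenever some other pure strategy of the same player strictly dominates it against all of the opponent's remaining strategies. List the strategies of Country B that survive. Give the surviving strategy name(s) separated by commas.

Country B's strategy a1 is strictly dominated by a4 (High: 14>13, Mid: 19>14, Low: 11>6) and is removed.
Country A's strategy High is strictly dominated by Mid (a2: 13>11, a3: 14>7, a4: 18>17) and is removed.
For Country B, a4 strictly dominates a2 on the remaining rows (Mid: 19>0, Low: 11>8); eliminate a2.
Column a3 is eliminated: a4 beats it against every remaining row (Mid: 19>13, Low: 11>6).
Country A's strategy Mid is strictly dominated by Low (a4: 19>18) and is removed.
Among the remaining strategies, none is strictly dominated by another pure strategy of the same player, so the elimination stops.
Surviving strategies — Country A: {Low}; Country B: {a4}.

a4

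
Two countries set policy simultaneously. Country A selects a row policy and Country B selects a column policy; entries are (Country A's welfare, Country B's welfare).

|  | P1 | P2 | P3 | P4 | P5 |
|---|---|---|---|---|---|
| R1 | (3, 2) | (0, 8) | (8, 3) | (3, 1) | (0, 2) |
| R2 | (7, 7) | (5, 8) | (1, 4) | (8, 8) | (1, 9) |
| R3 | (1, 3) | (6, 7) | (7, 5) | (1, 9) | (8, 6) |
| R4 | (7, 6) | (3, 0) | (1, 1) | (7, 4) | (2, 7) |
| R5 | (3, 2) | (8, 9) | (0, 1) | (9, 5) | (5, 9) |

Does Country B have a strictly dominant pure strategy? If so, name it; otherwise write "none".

P1 fails to dominate P2 at R1 (2<8).
P2 fails to dominate P1 at R4 (0<6).
P3 fails to dominate P1 at R2 (4<7).
P4 fails to dominate P1 at R1 (1<2).
P5 fails to dominate P1 at R1 (2=2).
No single strategy dominates all the others.

none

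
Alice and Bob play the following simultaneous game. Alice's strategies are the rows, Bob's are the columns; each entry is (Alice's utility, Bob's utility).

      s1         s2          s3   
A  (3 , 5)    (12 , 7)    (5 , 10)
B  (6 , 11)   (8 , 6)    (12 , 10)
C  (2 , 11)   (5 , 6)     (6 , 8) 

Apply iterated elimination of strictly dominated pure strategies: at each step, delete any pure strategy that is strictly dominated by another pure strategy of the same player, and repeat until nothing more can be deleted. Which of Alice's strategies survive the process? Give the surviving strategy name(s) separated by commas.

B

Alice's strategy C is strictly dominated by B (s1: 6>2, s2: 8>5, s3: 12>6) and is removed.
Column s2 is eliminated: s3 beats it against every remaining row (A: 10>7, B: 10>6).
For Alice, B strictly dominates A on the remaining columns (s1: 6>3, s3: 12>5); eliminate A.
Bob's strategy s3 is strictly dominated by s1 (B: 11>10) and is removed.
Among the remaining strategies, none is strictly dominated by another pure strategy of the same player, so the elimination stops.
Surviving strategies — Alice: {B}; Bob: {s1}.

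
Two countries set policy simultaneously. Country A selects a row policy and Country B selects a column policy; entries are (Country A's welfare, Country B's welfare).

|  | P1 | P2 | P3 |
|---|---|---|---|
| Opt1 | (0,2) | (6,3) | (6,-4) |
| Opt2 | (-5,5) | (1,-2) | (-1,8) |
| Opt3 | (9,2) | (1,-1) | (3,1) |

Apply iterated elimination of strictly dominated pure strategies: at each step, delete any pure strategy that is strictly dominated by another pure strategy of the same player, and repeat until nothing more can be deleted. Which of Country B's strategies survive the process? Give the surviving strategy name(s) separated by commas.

P1, P2

Country A's strategy Opt2 is strictly dominated by Opt1 (P1: 0>-5, P2: 6>1, P3: 6>-1) and is removed.
Country B's strategy P3 is strictly dominated by P1 (Opt1: 2>-4, Opt3: 2>1) and is removed.
Among the remaining strategies, none is strictly dominated by another pure strategy of the same player, so the elimination stops.
Surviving strategies — Country A: {Opt1, Opt3}; Country B: {P1, P2}.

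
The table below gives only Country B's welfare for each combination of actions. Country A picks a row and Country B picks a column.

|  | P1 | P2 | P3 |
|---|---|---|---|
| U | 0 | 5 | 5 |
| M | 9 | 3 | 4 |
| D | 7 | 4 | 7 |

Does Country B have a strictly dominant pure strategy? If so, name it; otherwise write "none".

none

P1 fails to dominate P2 at U (0<5).
P2 fails to dominate P1 at M (3<9).
P3 fails to dominate P1 at M (4<9).
No single strategy dominates all the others.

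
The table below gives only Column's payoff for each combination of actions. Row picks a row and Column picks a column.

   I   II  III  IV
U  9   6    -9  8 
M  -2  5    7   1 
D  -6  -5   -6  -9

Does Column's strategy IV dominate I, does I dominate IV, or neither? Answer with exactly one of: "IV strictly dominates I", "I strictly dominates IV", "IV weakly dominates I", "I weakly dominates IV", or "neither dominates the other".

Compare IV to I across each opponent action: U: 8<9, M: 1>-2, D: -9<-6.
IV does better at M but worse at U, D; neither strategy dominates the other.

neither dominates the other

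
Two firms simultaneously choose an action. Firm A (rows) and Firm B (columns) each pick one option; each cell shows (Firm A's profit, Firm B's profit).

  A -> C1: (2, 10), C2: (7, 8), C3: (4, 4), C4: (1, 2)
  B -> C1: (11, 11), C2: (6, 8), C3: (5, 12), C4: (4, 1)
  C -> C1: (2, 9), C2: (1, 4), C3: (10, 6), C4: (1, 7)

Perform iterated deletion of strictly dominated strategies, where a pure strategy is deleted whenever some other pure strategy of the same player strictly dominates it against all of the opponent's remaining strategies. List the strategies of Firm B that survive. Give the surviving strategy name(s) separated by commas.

C1, C3

For Firm B, C1 strictly dominates C2 on the remaining rows (A: 10>8, B: 11>8, C: 9>4); eliminate C2.
For Firm A, B strictly dominates A on the remaining columns (C1: 11>2, C3: 5>4, C4: 4>1); eliminate A.
Firm B's strategy C4 is strictly dominated by C1 (B: 11>1, C: 9>7) and is removed.
Among the remaining strategies, none is strictly dominated by another pure strategy of the same player, so the elimination stops.
Surviving strategies — Firm A: {B, C}; Firm B: {C1, C3}.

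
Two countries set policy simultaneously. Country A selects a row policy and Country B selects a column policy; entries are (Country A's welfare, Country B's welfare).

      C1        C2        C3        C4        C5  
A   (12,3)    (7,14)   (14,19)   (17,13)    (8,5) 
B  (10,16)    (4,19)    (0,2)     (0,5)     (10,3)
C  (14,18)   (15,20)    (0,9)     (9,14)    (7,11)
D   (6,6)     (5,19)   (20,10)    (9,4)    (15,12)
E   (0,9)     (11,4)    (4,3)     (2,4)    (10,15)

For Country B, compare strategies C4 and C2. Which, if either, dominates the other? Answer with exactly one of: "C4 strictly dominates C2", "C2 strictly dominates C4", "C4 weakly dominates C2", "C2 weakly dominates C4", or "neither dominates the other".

Compare C4 to C2 across every action of Country A: A: 13<14, B: 5<19, C: 14<20, D: 4<19, E: 4=4.
C2 is at least as good everywhere and strictly better somewhere (tied at E), so C2 weakly dominates C4.

C2 weakly dominates C4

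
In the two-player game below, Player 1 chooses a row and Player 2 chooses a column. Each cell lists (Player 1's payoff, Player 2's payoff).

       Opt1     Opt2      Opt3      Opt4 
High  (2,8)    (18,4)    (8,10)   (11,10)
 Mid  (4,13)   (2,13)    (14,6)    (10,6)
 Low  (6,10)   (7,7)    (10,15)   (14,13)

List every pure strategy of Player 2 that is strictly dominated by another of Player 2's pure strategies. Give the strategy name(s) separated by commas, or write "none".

Nothing dominates Opt1: Opt2 at High (8>4); Opt3 at Mid (13>6); Opt4 at Mid (13>6).
Nothing dominates Opt2: Opt1 at Mid (13=13); Opt3 at Mid (13>6); Opt4 at Mid (13>6).
Opt3: no other strategy beats it everywhere (Opt1 at High (10>8); Opt2 at High (10>4); Opt4 at High (10=10)).
Opt4: no other strategy beats it everywhere (Opt1 at High (10>8); Opt2 at High (10>4); Opt3 at High (10=10)).

none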